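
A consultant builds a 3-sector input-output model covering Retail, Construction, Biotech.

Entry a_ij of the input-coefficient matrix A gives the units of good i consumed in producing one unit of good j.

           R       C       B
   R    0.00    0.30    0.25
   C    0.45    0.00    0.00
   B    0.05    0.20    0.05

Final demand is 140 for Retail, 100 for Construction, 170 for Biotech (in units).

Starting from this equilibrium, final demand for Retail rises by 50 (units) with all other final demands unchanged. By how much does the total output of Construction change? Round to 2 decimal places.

Δx_C = 27.17

I − A =
  [   1.00    -0.30    -0.25]
  [  -0.45     1.00     0.00]
  [  -0.05    -0.20     0.95]
Cofactors of I−A, C_ij = (−1)^(i+j)·(minor ij) (rows/columns in the sector order above):
  C_11 = (1.00)(0.95) − (0.00)(-0.20) = 0.9500
  C_12 = −[(-0.45)(0.95) − (0.00)(-0.05)] = 0.4275
  C_13 = (-0.45)(-0.20) − (1.00)(-0.05) = 0.1400
  C_21 = −[(-0.30)(0.95) − (-0.25)(-0.20)] = 0.3350
  C_22 = (1.00)(0.95) − (-0.25)(-0.05) = 0.9375
  C_23 = −[(1.00)(-0.20) − (-0.30)(-0.05)] = 0.2150
  C_31 = (-0.30)(0.00) − (-0.25)(1.00) = 0.2500
  C_32 = −[(1.00)(0.00) − (-0.25)(-0.45)] = 0.1125
  C_33 = (1.00)(1.00) − (-0.30)(-0.45) = 0.8650
det(I−A) = Σ_j (I−A)_1j·C_1j = (1.00)(0.9500) + (-0.30)(0.4275) + (-0.25)(0.1400) = 0.78675
adj(I−A) = Cᵀ =
  [ 0.9500   0.3350   0.2500]
  [ 0.4275   0.9375   0.1125]
  [ 0.1400   0.2150   0.8650]
(I − A)⁻¹ = adj(I−A) / det(I−A) ≈
  [   1.2075     0.4258     0.3178]
  [   0.5434     1.1916     0.1430]
  [   0.1779     0.2733     1.0995]
Δx = (I − A)⁻¹ Δd with Δd having +50 in the Retail component and 0 elsewhere.
So Δx_C = L_CR · (+50), where L_CR = adj(I−A)_CR / det(I−A) = 0.4275 / 0.78675.
Δx_C = 0.4275 × (+50) / 0.78675 = 21.375 / 0.78675 ≈ 27.17.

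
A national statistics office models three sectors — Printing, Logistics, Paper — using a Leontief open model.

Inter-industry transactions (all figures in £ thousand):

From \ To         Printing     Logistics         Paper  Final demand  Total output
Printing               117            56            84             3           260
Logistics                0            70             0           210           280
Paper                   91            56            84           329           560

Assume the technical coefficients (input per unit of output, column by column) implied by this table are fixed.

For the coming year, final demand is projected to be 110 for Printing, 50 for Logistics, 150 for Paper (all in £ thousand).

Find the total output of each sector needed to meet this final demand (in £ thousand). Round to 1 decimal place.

Technical coefficients a_ij = z_ij / X_j:
  a_11 = 117/260 = 0.45, a_21 = 0/260 = 0.00, a_31 = 91/260 = 0.35
  a_12 = 56/280 = 0.20, a_22 = 70/280 = 0.25, a_32 = 56/280 = 0.20
  a_13 = 84/560 = 0.15, a_23 = 0/560 = 0.00, a_33 = 84/560 = 0.15
I − A =
  [   0.55    -0.20    -0.15]
  [   0.00     0.75     0.00]
  [  -0.35    -0.20     0.85]
Cofactors of I−A, C_ij = (−1)^(i+j)·(minor ij) (rows/columns in the sector order above):
  C_11 = (0.75)(0.85) − (0.00)(-0.20) = 0.6375
  C_12 = −[(0.00)(0.85) − (0.00)(-0.35)] = 0.0000
  C_13 = (0.00)(-0.20) − (0.75)(-0.35) = 0.2625
  C_21 = −[(-0.20)(0.85) − (-0.15)(-0.20)] = 0.2000
  C_22 = (0.55)(0.85) − (-0.15)(-0.35) = 0.4150
  C_23 = −[(0.55)(-0.20) − (-0.20)(-0.35)] = 0.1800
  C_31 = (-0.20)(0.00) − (-0.15)(0.75) = 0.1125
  C_32 = −[(0.55)(0.00) − (-0.15)(0.00)] = 0.0000
  C_33 = (0.55)(0.75) − (-0.20)(0.00) = 0.4125
det(I−A) = Σ_j (I−A)_1j·C_1j = (0.55)(0.6375) + (-0.20)(0.0000) + (-0.15)(0.2625) = 0.31125
adj(I−A) = Cᵀ =
  [ 0.6375   0.2000   0.1125]
  [ 0.0000   0.4150   0.0000]
  [ 0.2625   0.1800   0.4125]
(I − A)⁻¹ = adj(I−A) / det(I−A) ≈
  [   2.0482     0.6426     0.3614]
  [   0.0000     1.3333     0.0000]
  [   0.8434     0.5783     1.3253]
x = (I − A)⁻¹ d = adj(I−A)·d / det(I−A), with det(I−A) = 0.31125:
  x_1 = (0.6375·110 + 0.2000·50 + 0.1125·150) / 0.31125 = 97.00 / 0.31125 ≈ 311.6
  x_2 = (0.0000·110 + 0.4150·50 + 0.0000·150) / 0.31125 = 20.75 / 0.31125 ≈ 66.7
  x_3 = (0.2625·110 + 0.1800·50 + 0.4125·150) / 0.31125 = 99.75 / 0.31125 ≈ 320.5

x_1 = 311.6, x_2 = 66.7, x_3 = 320.5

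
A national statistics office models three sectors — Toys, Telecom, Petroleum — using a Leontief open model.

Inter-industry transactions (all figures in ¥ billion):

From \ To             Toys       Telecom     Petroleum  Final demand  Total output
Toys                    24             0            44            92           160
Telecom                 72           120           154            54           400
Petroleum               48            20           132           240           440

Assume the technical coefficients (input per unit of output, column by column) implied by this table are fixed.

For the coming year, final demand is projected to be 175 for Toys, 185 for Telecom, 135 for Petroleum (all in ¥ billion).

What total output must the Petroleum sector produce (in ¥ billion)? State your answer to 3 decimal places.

x_3 = 340.601

Technical coefficients a_ij = z_ij / X_j:
  a_11 = 24/160 = 0.15, a_21 = 72/160 = 0.45, a_31 = 48/160 = 0.30
  a_12 = 0/400 = 0.00, a_22 = 120/400 = 0.30, a_32 = 20/400 = 0.05
  a_13 = 44/440 = 0.10, a_23 = 154/440 = 0.35, a_33 = 132/440 = 0.30
I − A =
  [   0.85     0.00    -0.10]
  [  -0.45     0.70    -0.35]
  [  -0.30    -0.05     0.70]
Cofactors of I−A, C_ij = (−1)^(i+j)·(minor ij) (rows/columns in the sector order above):
  C_11 = (0.70)(0.70) − (-0.35)(-0.05) = 0.4725
  C_12 = −[(-0.45)(0.70) − (-0.35)(-0.30)] = 0.4200
  C_13 = (-0.45)(-0.05) − (0.70)(-0.30) = 0.2325
  C_21 = −[(0.00)(0.70) − (-0.10)(-0.05)] = 0.0050
  C_22 = (0.85)(0.70) − (-0.10)(-0.30) = 0.5650
  C_23 = −[(0.85)(-0.05) − (0.00)(-0.30)] = 0.0425
  C_31 = (0.00)(-0.35) − (-0.10)(0.70) = 0.0700
  C_32 = −[(0.85)(-0.35) − (-0.10)(-0.45)] = 0.3425
  C_33 = (0.85)(0.70) − (0.00)(-0.45) = 0.5950
det(I−A) = Σ_j (I−A)_1j·C_1j = (0.85)(0.4725) + (0.00)(0.4200) + (-0.10)(0.2325) = 0.378375
adj(I−A) = Cᵀ =
  [ 0.4725   0.0050   0.0700]
  [ 0.4200   0.5650   0.3425]
  [ 0.2325   0.0425   0.5950]
(I − A)⁻¹ = adj(I−A) / det(I−A) ≈
  [   1.2488     0.0132     0.1850]
  [   1.1100     1.4932     0.9052]
  [   0.6145     0.1123     1.5725]
x = (I − A)⁻¹ d = adj(I−A)·d / det(I−A), with det(I−A) = 0.378375:
  x_1 = (0.4725·175 + 0.0050·185 + 0.0700·135) / 0.378375 = 93.0625 / 0.378375 ≈ 245.953
  x_2 = (0.4200·175 + 0.5650·185 + 0.3425·135) / 0.378375 = 224.2625 / 0.378375 ≈ 592.699
  x_3 = (0.2325·175 + 0.0425·185 + 0.5950·135) / 0.378375 = 128.875 / 0.378375 ≈ 340.601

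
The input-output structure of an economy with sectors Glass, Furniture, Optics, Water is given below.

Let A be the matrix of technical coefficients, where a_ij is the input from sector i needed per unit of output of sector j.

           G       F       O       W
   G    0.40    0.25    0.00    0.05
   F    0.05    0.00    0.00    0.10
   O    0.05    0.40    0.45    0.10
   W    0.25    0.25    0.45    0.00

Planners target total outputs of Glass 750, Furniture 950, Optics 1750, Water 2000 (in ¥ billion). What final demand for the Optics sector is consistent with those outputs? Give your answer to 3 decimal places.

d_O = 345.000

I − A =
  [   0.60    -0.25     0.00    -0.05]
  [  -0.05     1.00     0.00    -0.10]
  [  -0.05    -0.40     0.55    -0.10]
  [  -0.25    -0.25    -0.45     1.00]
d = (I − A) x:
  d_G = (+0.60)·750 + (-0.25)·950 + (+0.00)·1750 + (-0.05)·2000 = 112.500
  d_F = (-0.05)·750 + (+1.00)·950 + (+0.00)·1750 + (-0.10)·2000 = 712.500
  d_O = (-0.05)·750 + (-0.40)·950 + (+0.55)·1750 + (-0.10)·2000 = 345.000
  d_W = (-0.25)·750 + (-0.25)·950 + (-0.45)·1750 + (+1.00)·2000 = 787.500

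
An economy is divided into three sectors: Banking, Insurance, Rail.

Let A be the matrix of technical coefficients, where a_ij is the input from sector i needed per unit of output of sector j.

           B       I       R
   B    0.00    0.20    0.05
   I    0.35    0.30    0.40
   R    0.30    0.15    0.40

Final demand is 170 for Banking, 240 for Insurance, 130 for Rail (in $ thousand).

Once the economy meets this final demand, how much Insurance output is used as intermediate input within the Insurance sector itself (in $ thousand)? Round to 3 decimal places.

z_II = 267.850

I − A =
  [   1.00    -0.20    -0.05]
  [  -0.35     0.70    -0.40]
  [  -0.30    -0.15     0.60]
Cofactors of I−A, C_ij = (−1)^(i+j)·(minor ij) (rows/columns in the sector order above):
  C_11 = (0.70)(0.60) − (-0.40)(-0.15) = 0.3600
  C_12 = −[(-0.35)(0.60) − (-0.40)(-0.30)] = 0.3300
  C_13 = (-0.35)(-0.15) − (0.70)(-0.30) = 0.2625
  C_21 = −[(-0.20)(0.60) − (-0.05)(-0.15)] = 0.1275
  C_22 = (1.00)(0.60) − (-0.05)(-0.30) = 0.5850
  C_23 = −[(1.00)(-0.15) − (-0.20)(-0.30)] = 0.2100
  C_31 = (-0.20)(-0.40) − (-0.05)(0.70) = 0.1150
  C_32 = −[(1.00)(-0.40) − (-0.05)(-0.35)] = 0.4175
  C_33 = (1.00)(0.70) − (-0.20)(-0.35) = 0.6300
det(I−A) = Σ_j (I−A)_1j·C_1j = (1.00)(0.3600) + (-0.20)(0.3300) + (-0.05)(0.2625) = 0.280875
adj(I−A) = Cᵀ =
  [ 0.3600   0.1275   0.1150]
  [ 0.3300   0.5850   0.4175]
  [ 0.2625   0.2100   0.6300]
(I − A)⁻¹ = adj(I−A) / det(I−A) ≈
  [   1.2817     0.4539     0.4094]
  [   1.1749     2.0828     1.4864]
  [   0.9346     0.7477     2.2430]
First solve x = (I − A)⁻¹ d = adj(I−A)·d / det(I−A); in particular x_I = (0.3300·170 + 0.5850·240 + 0.4175·130) / 0.280875 = 250.775 / 0.280875 ≈ 892.83489.
Intermediate flow from I to I: z_II = a_II · x_I = 0.30 × 250.775 / 0.280875 = 75.2325 / 0.280875 ≈ 267.850.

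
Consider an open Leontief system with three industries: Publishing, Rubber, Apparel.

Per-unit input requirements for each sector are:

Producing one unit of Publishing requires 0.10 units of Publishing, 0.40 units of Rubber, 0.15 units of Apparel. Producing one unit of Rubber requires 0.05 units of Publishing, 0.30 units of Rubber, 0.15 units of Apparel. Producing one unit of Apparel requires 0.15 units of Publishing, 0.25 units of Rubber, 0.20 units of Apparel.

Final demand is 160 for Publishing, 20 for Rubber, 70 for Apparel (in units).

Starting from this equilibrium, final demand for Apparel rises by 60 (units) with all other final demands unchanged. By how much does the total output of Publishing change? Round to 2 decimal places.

Δx_1 = 16.49

I − A =
  [   0.90    -0.05    -0.15]
  [  -0.40     0.70    -0.25]
  [  -0.15    -0.15     0.80]
Cofactors of I−A, C_ij = (−1)^(i+j)·(minor ij) (rows/columns in the sector order above):
  C_11 = (0.70)(0.80) − (-0.25)(-0.15) = 0.5225
  C_12 = −[(-0.40)(0.80) − (-0.25)(-0.15)] = 0.3575
  C_13 = (-0.40)(-0.15) − (0.70)(-0.15) = 0.1650
  C_21 = −[(-0.05)(0.80) − (-0.15)(-0.15)] = 0.0625
  C_22 = (0.90)(0.80) − (-0.15)(-0.15) = 0.6975
  C_23 = −[(0.90)(-0.15) − (-0.05)(-0.15)] = 0.1425
  C_31 = (-0.05)(-0.25) − (-0.15)(0.70) = 0.1175
  C_32 = −[(0.90)(-0.25) − (-0.15)(-0.40)] = 0.2850
  C_33 = (0.90)(0.70) − (-0.05)(-0.40) = 0.6100
det(I−A) = Σ_j (I−A)_1j·C_1j = (0.90)(0.5225) + (-0.05)(0.3575) + (-0.15)(0.1650) = 0.427625
adj(I−A) = Cᵀ =
  [ 0.5225   0.0625   0.1175]
  [ 0.3575   0.6975   0.2850]
  [ 0.1650   0.1425   0.6100]
(I − A)⁻¹ = adj(I−A) / det(I−A) ≈
  [   1.2219     0.1462     0.2748]
  [   0.8360     1.6311     0.6665]
  [   0.3859     0.3332     1.4265]
Δx = (I − A)⁻¹ Δd with Δd having +60 in the Apparel component and 0 elsewhere.
So Δx_1 = L_13 · (+60), where L_13 = adj(I−A)_13 / det(I−A) = 0.1175 / 0.427625.
Δx_1 = 0.1175 × (+60) / 0.427625 = 7.05 / 0.427625 ≈ 16.49.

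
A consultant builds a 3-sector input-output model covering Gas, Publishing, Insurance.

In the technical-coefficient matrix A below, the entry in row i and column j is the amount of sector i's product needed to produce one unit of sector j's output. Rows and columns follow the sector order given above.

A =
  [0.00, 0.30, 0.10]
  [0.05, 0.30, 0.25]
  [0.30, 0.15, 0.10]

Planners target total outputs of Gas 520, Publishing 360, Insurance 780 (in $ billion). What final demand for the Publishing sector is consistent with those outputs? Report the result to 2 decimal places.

I − A =
  [   1.00    -0.30    -0.10]
  [  -0.05     0.70    -0.25]
  [  -0.30    -0.15     0.90]
d = (I − A) x:
  d_G = (+1.00)·520 + (-0.30)·360 + (-0.10)·780 = 334.00
  d_P = (-0.05)·520 + (+0.70)·360 + (-0.25)·780 = 31.00
  d_I = (-0.30)·520 + (-0.15)·360 + (+0.90)·780 = 492.00

d_P = 31.00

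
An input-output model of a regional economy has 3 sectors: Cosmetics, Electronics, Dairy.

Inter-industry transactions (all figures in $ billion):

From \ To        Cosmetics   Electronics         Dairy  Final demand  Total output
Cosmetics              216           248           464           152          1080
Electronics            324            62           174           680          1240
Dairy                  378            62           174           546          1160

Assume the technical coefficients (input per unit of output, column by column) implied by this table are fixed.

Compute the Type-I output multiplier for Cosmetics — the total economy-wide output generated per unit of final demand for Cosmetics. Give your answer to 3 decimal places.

Technical coefficients a_ij = z_ij / X_j:
  a_11 = 216/1080 = 0.20, a_21 = 324/1080 = 0.30, a_31 = 378/1080 = 0.35
  a_12 = 248/1240 = 0.20, a_22 = 62/1240 = 0.05, a_32 = 62/1240 = 0.05
  a_13 = 464/1160 = 0.40, a_23 = 174/1160 = 0.15, a_33 = 174/1160 = 0.15
I − A =
  [   0.80    -0.20    -0.40]
  [  -0.30     0.95    -0.15]
  [  -0.35    -0.05     0.85]
Cofactors of I−A, C_ij = (−1)^(i+j)·(minor ij) (rows/columns in the sector order above):
  C_11 = (0.95)(0.85) − (-0.15)(-0.05) = 0.8000
  C_12 = −[(-0.30)(0.85) − (-0.15)(-0.35)] = 0.3075
  C_13 = (-0.30)(-0.05) − (0.95)(-0.35) = 0.3475
  C_21 = −[(-0.20)(0.85) − (-0.40)(-0.05)] = 0.1900
  C_22 = (0.80)(0.85) − (-0.40)(-0.35) = 0.5400
  C_23 = −[(0.80)(-0.05) − (-0.20)(-0.35)] = 0.1100
  C_31 = (-0.20)(-0.15) − (-0.40)(0.95) = 0.4100
  C_32 = −[(0.80)(-0.15) − (-0.40)(-0.30)] = 0.2400
  C_33 = (0.80)(0.95) − (-0.20)(-0.30) = 0.7000
det(I−A) = Σ_j (I−A)_1j·C_1j = (0.80)(0.8000) + (-0.20)(0.3075) + (-0.40)(0.3475) = 0.4395
adj(I−A) = Cᵀ =
  [ 0.8000   0.1900   0.4100]
  [ 0.3075   0.5400   0.2400]
  [ 0.3475   0.1100   0.7000]
(I − A)⁻¹ = adj(I−A) / det(I−A) ≈
  [   1.8203     0.4323     0.9329]
  [   0.6997     1.2287     0.5461]
  [   0.7907     0.2503     1.5927]
The output multiplier for sector j is the column-j sum of the Leontief inverse (I − A)⁻¹ = adj(I−A) / det(I−A).
Column 1 of adj(I−A): (0.8000, 0.3075, 0.3475); det(I−A) = 0.4395.
m_1 = (0.8000 + 0.3075 + 0.3475) / 0.4395 = 1.455 / 0.4395 ≈ 3.311.

m_1 = 3.311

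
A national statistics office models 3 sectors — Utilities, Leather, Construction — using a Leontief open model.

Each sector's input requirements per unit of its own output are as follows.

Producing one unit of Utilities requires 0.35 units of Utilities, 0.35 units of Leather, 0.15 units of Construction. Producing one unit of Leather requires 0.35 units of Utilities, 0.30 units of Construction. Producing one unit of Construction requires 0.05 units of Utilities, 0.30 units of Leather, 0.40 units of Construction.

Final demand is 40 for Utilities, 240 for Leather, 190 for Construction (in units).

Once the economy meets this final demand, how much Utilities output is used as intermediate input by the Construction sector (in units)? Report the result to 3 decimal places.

z_UC = 36.999

I − A =
  [   0.65    -0.35    -0.05]
  [  -0.35     1.00    -0.30]
  [  -0.15    -0.30     0.60]
Cofactors of I−A, C_ij = (−1)^(i+j)·(minor ij) (rows/columns in the sector order above):
  C_11 = (1.00)(0.60) − (-0.30)(-0.30) = 0.5100
  C_12 = −[(-0.35)(0.60) − (-0.30)(-0.15)] = 0.2550
  C_13 = (-0.35)(-0.30) − (1.00)(-0.15) = 0.2550
  C_21 = −[(-0.35)(0.60) − (-0.05)(-0.30)] = 0.2250
  C_22 = (0.65)(0.60) − (-0.05)(-0.15) = 0.3825
  C_23 = −[(0.65)(-0.30) − (-0.35)(-0.15)] = 0.2475
  C_31 = (-0.35)(-0.30) − (-0.05)(1.00) = 0.1550
  C_32 = −[(0.65)(-0.30) − (-0.05)(-0.35)] = 0.2125
  C_33 = (0.65)(1.00) − (-0.35)(-0.35) = 0.5275
det(I−A) = Σ_j (I−A)_1j·C_1j = (0.65)(0.5100) + (-0.35)(0.2550) + (-0.05)(0.2550) = 0.2295
adj(I−A) = Cᵀ =
  [ 0.5100   0.2250   0.1550]
  [ 0.2550   0.3825   0.2125]
  [ 0.2550   0.2475   0.5275]
(I − A)⁻¹ = adj(I−A) / det(I−A) ≈
  [   2.2222     0.9804     0.6754]
  [   1.1111     1.6667     0.9259]
  [   1.1111     1.0784     2.2985]
First solve x = (I − A)⁻¹ d = adj(I−A)·d / det(I−A); in particular x_C = (0.2550·40 + 0.2475·240 + 0.5275·190) / 0.2295 = 169.825 / 0.2295 ≈ 739.97821.
Intermediate flow from U to C: z_UC = a_UC · x_C = 0.05 × 169.825 / 0.2295 = 8.49125 / 0.2295 ≈ 36.999.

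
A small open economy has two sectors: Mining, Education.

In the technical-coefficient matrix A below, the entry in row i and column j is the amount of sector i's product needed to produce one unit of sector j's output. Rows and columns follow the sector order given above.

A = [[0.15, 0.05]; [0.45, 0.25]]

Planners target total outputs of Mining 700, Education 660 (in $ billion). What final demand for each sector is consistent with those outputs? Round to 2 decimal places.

I − A =
  [   0.85    -0.05]
  [  -0.45     0.75]
d = (I − A) x:
  d_1 = (+0.85)·700 + (-0.05)·660 = 562.00
  d_2 = (-0.45)·700 + (+0.75)·660 = 180.00

d_1 = 562.00, d_2 = 180.00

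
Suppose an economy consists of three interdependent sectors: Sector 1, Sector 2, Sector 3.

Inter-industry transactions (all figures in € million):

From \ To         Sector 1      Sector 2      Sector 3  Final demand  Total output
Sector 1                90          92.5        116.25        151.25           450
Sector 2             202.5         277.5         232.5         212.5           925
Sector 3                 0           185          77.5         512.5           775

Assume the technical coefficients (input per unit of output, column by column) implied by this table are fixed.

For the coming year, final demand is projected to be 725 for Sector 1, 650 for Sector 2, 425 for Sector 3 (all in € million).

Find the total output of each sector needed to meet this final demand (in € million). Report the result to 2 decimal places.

Technical coefficients a_ij = z_ij / X_j:
  a_11 = 90/450 = 0.20, a_21 = 202.5/450 = 0.45, a_31 = 0/450 = 0.00
  a_12 = 92.5/925 = 0.10, a_22 = 277.5/925 = 0.30, a_32 = 185/925 = 0.20
  a_13 = 116.25/775 = 0.15, a_23 = 232.5/775 = 0.30, a_33 = 77.5/775 = 0.10
I − A =
  [   0.80    -0.10    -0.15]
  [  -0.45     0.70    -0.30]
  [   0.00    -0.20     0.90]
Cofactors of I−A, C_ij = (−1)^(i+j)·(minor ij) (rows/columns in the sector order above):
  C_11 = (0.70)(0.90) − (-0.30)(-0.20) = 0.5700
  C_12 = −[(-0.45)(0.90) − (-0.30)(0.00)] = 0.4050
  C_13 = (-0.45)(-0.20) − (0.70)(0.00) = 0.0900
  C_21 = −[(-0.10)(0.90) − (-0.15)(-0.20)] = 0.1200
  C_22 = (0.80)(0.90) − (-0.15)(0.00) = 0.7200
  C_23 = −[(0.80)(-0.20) − (-0.10)(0.00)] = 0.1600
  C_31 = (-0.10)(-0.30) − (-0.15)(0.70) = 0.1350
  C_32 = −[(0.80)(-0.30) − (-0.15)(-0.45)] = 0.3075
  C_33 = (0.80)(0.70) − (-0.10)(-0.45) = 0.5150
det(I−A) = Σ_j (I−A)_1j·C_1j = (0.80)(0.5700) + (-0.10)(0.4050) + (-0.15)(0.0900) = 0.4020
adj(I−A) = Cᵀ =
  [ 0.5700   0.1200   0.1350]
  [ 0.4050   0.7200   0.3075]
  [ 0.0900   0.1600   0.5150]
(I − A)⁻¹ = adj(I−A) / det(I−A) ≈
  [   1.4179     0.2985     0.3358]
  [   1.0075     1.7910     0.7649]
  [   0.2239     0.3980     1.2811]
x = (I − A)⁻¹ d = adj(I−A)·d / det(I−A), with det(I−A) = 0.4020:
  x_1 = (0.5700·725 + 0.1200·650 + 0.1350·425) / 0.4020 = 548.625 / 0.4020 ≈ 1364.74
  x_2 = (0.4050·725 + 0.7200·650 + 0.3075·425) / 0.4020 = 892.3125 / 0.4020 ≈ 2219.68
  x_3 = (0.0900·725 + 0.1600·650 + 0.5150·425) / 0.4020 = 388.125 / 0.4020 ≈ 965.49

x_1 = 1364.74, x_2 = 2219.68, x_3 = 965.49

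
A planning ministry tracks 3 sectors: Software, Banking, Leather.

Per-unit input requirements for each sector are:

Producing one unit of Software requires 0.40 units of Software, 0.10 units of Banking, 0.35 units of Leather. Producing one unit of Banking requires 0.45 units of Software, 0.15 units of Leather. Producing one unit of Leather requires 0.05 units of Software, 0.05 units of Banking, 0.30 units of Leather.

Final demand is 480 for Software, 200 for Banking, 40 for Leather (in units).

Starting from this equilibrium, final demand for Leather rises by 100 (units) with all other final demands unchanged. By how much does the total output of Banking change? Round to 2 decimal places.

I − A =
  [   0.60    -0.45    -0.05]
  [  -0.10     1.00    -0.05]
  [  -0.35    -0.15     0.70]
Cofactors of I−A, C_ij = (−1)^(i+j)·(minor ij) (rows/columns in the sector order above):
  C_11 = (1.00)(0.70) − (-0.05)(-0.15) = 0.6925
  C_12 = −[(-0.10)(0.70) − (-0.05)(-0.35)] = 0.0875
  C_13 = (-0.10)(-0.15) − (1.00)(-0.35) = 0.3650
  C_21 = −[(-0.45)(0.70) − (-0.05)(-0.15)] = 0.3225
  C_22 = (0.60)(0.70) − (-0.05)(-0.35) = 0.4025
  C_23 = −[(0.60)(-0.15) − (-0.45)(-0.35)] = 0.2475
  C_31 = (-0.45)(-0.05) − (-0.05)(1.00) = 0.0725
  C_32 = −[(0.60)(-0.05) − (-0.05)(-0.10)] = 0.0350
  C_33 = (0.60)(1.00) − (-0.45)(-0.10) = 0.5550
det(I−A) = Σ_j (I−A)_1j·C_1j = (0.60)(0.6925) + (-0.45)(0.0875) + (-0.05)(0.3650) = 0.357875
adj(I−A) = Cᵀ =
  [ 0.6925   0.3225   0.0725]
  [ 0.0875   0.4025   0.0350]
  [ 0.3650   0.2475   0.5550]
(I − A)⁻¹ = adj(I−A) / det(I−A) ≈
  [   1.9350     0.9012     0.2026]
  [   0.2445     1.1247     0.0978]
  [   1.0199     0.6916     1.5508]
Δx = (I − A)⁻¹ Δd with Δd having +100 in the Leather component and 0 elsewhere.
So Δx_2 = L_23 · (+100), where L_23 = adj(I−A)_23 / det(I−A) = 0.0350 / 0.357875.
Δx_2 = 0.0350 × (+100) / 0.357875 = 3.50 / 0.357875 ≈ 9.78.

Δx_2 = 9.78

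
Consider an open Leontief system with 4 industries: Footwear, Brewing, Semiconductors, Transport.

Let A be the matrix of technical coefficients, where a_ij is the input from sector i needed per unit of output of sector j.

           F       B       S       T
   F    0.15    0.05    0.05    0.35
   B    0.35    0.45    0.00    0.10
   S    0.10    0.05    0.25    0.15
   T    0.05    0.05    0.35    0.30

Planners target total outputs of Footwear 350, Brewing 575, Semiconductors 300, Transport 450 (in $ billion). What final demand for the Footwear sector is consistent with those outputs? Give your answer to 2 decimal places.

d_F = 96.25

I − A =
  [   0.85    -0.05    -0.05    -0.35]
  [  -0.35     0.55     0.00    -0.10]
  [  -0.10    -0.05     0.75    -0.15]
  [  -0.05    -0.05    -0.35     0.70]
d = (I − A) x:
  d_F = (+0.85)·350 + (-0.05)·575 + (-0.05)·300 + (-0.35)·450 = 96.25
  d_B = (-0.35)·350 + (+0.55)·575 + (+0.00)·300 + (-0.10)·450 = 148.75
  d_S = (-0.10)·350 + (-0.05)·575 + (+0.75)·300 + (-0.15)·450 = 93.75
  d_T = (-0.05)·350 + (-0.05)·575 + (-0.35)·300 + (+0.70)·450 = 163.75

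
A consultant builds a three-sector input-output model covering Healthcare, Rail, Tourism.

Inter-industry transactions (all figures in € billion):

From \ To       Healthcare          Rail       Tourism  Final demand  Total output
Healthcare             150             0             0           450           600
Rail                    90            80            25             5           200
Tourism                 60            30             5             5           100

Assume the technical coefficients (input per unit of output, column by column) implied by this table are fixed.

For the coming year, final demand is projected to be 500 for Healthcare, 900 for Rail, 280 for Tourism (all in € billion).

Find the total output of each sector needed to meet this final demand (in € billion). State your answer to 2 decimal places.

Technical coefficients a_ij = z_ij / X_j:
  a_11 = 150/600 = 0.25, a_21 = 90/600 = 0.15, a_31 = 60/600 = 0.10
  a_12 = 0/200 = 0.00, a_22 = 80/200 = 0.40, a_32 = 30/200 = 0.15
  a_13 = 0/100 = 0.00, a_23 = 25/100 = 0.25, a_33 = 5/100 = 0.05
I − A =
  [   0.75     0.00     0.00]
  [  -0.15     0.60    -0.25]
  [  -0.10    -0.15     0.95]
Cofactors of I−A, C_ij = (−1)^(i+j)·(minor ij) (rows/columns in the sector order above):
  C_11 = (0.60)(0.95) − (-0.25)(-0.15) = 0.5325
  C_12 = −[(-0.15)(0.95) − (-0.25)(-0.10)] = 0.1675
  C_13 = (-0.15)(-0.15) − (0.60)(-0.10) = 0.0825
  C_21 = −[(0.00)(0.95) − (0.00)(-0.15)] = 0.0000
  C_22 = (0.75)(0.95) − (0.00)(-0.10) = 0.7125
  C_23 = −[(0.75)(-0.15) − (0.00)(-0.10)] = 0.1125
  C_31 = (0.00)(-0.25) − (0.00)(0.60) = 0.0000
  C_32 = −[(0.75)(-0.25) − (0.00)(-0.15)] = 0.1875
  C_33 = (0.75)(0.60) − (0.00)(-0.15) = 0.4500
det(I−A) = Σ_j (I−A)_1j·C_1j = (0.75)(0.5325) + (0.00)(0.1675) + (0.00)(0.0825) = 0.399375
adj(I−A) = Cᵀ =
  [ 0.5325   0.0000   0.0000]
  [ 0.1675   0.7125   0.1875]
  [ 0.0825   0.1125   0.4500]
(I − A)⁻¹ = adj(I−A) / det(I−A) ≈
  [   1.3333     0.0000     0.0000]
  [   0.4194     1.7840     0.4695]
  [   0.2066     0.2817     1.1268]
x = (I − A)⁻¹ d = adj(I−A)·d / det(I−A), with det(I−A) = 0.399375:
  x_1 = (0.5325·500 + 0.0000·900 + 0.0000·280) / 0.399375 = 266.25 / 0.399375 ≈ 666.67
  x_2 = (0.1675·500 + 0.7125·900 + 0.1875·280) / 0.399375 = 777.50 / 0.399375 ≈ 1946.79
  x_3 = (0.0825·500 + 0.1125·900 + 0.4500·280) / 0.399375 = 268.50 / 0.399375 ≈ 672.30

x_1 = 666.67, x_2 = 1946.79, x_3 = 672.30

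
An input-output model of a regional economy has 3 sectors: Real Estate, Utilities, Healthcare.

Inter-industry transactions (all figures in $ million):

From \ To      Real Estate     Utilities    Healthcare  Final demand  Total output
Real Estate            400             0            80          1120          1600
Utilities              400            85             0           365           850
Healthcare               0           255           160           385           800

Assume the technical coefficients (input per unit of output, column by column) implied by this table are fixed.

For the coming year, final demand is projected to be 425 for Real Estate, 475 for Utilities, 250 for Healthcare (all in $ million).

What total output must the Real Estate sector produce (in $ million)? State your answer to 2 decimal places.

Technical coefficients a_ij = z_ij / X_j:
  a_RR = 400/1600 = 0.25, a_UR = 400/1600 = 0.25, a_HR = 0/1600 = 0.00
  a_RU = 0/850 = 0.00, a_UU = 85/850 = 0.10, a_HU = 255/850 = 0.30
  a_RH = 80/800 = 0.10, a_UH = 0/800 = 0.00, a_HH = 160/800 = 0.20
I − A =
  [   0.75     0.00    -0.10]
  [  -0.25     0.90     0.00]
  [   0.00    -0.30     0.80]
Cofactors of I−A, C_ij = (−1)^(i+j)·(minor ij) (rows/columns in the sector order above):
  C_11 = (0.90)(0.80) − (0.00)(-0.30) = 0.7200
  C_12 = −[(-0.25)(0.80) − (0.00)(0.00)] = 0.2000
  C_13 = (-0.25)(-0.30) − (0.90)(0.00) = 0.0750
  C_21 = −[(0.00)(0.80) − (-0.10)(-0.30)] = 0.0300
  C_22 = (0.75)(0.80) − (-0.10)(0.00) = 0.6000
  C_23 = −[(0.75)(-0.30) − (0.00)(0.00)] = 0.2250
  C_31 = (0.00)(0.00) − (-0.10)(0.90) = 0.0900
  C_32 = −[(0.75)(0.00) − (-0.10)(-0.25)] = 0.0250
  C_33 = (0.75)(0.90) − (0.00)(-0.25) = 0.6750
det(I−A) = Σ_j (I−A)_1j·C_1j = (0.75)(0.7200) + (0.00)(0.2000) + (-0.10)(0.0750) = 0.5325
adj(I−A) = Cᵀ =
  [ 0.7200   0.0300   0.0900]
  [ 0.2000   0.6000   0.0250]
  [ 0.0750   0.2250   0.6750]
(I − A)⁻¹ = adj(I−A) / det(I−A) ≈
  [   1.3521     0.0563     0.1690]
  [   0.3756     1.1268     0.0469]
  [   0.1408     0.4225     1.2676]
x = (I − A)⁻¹ d = adj(I−A)·d / det(I−A), with det(I−A) = 0.5325:
  x_R = (0.7200·425 + 0.0300·475 + 0.0900·250) / 0.5325 = 342.75 / 0.5325 ≈ 643.66
  x_U = (0.2000·425 + 0.6000·475 + 0.0250·250) / 0.5325 = 376.25 / 0.5325 ≈ 706.57
  x_H = (0.0750·425 + 0.2250·475 + 0.6750·250) / 0.5325 = 307.50 / 0.5325 ≈ 577.46

x_R = 643.66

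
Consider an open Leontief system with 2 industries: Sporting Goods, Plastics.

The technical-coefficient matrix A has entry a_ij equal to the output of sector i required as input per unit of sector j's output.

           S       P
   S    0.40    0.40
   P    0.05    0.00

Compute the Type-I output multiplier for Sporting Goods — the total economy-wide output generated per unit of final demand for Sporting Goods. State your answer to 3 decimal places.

I − A =
  [   0.60    -0.40]
  [  -0.05     1.00]
det(I−A) = (0.60)(1.00) − (-0.40)(-0.05) = 0.5800
adj(I−A) = [[1.00, 0.40], [0.05, 0.60]]
(I − A)⁻¹ = adj(I−A) / det(I−A) ≈
  [   1.7241     0.6897]
  [   0.0862     1.0345]
The output multiplier for sector j is the column-j sum of the Leontief inverse (I − A)⁻¹ = adj(I−A) / det(I−A).
Column S of adj(I−A): (1.00, 0.05); det(I−A) = 0.5800.
m_S = (1.00 + 0.05) / 0.5800 = 1.05 / 0.5800 ≈ 1.810.

m_S = 1.810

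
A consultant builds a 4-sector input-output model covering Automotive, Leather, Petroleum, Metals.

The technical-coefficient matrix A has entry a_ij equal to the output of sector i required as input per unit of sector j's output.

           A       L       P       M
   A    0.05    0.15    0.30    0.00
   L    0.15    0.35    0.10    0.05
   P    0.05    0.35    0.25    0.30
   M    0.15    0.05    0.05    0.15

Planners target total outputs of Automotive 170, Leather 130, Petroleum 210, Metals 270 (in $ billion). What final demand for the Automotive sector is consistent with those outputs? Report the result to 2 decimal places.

I − A =
  [   0.95    -0.15    -0.30     0.00]
  [  -0.15     0.65    -0.10    -0.05]
  [  -0.05    -0.35     0.75    -0.30]
  [  -0.15    -0.05    -0.05     0.85]
d = (I − A) x:
  d_A = (+0.95)·170 + (-0.15)·130 + (-0.30)·210 + (+0.00)·270 = 79.00
  d_L = (-0.15)·170 + (+0.65)·130 + (-0.10)·210 + (-0.05)·270 = 24.50
  d_P = (-0.05)·170 + (-0.35)·130 + (+0.75)·210 + (-0.30)·270 = 22.50
  d_M = (-0.15)·170 + (-0.05)·130 + (-0.05)·210 + (+0.85)·270 = 187.00

d_A = 79.00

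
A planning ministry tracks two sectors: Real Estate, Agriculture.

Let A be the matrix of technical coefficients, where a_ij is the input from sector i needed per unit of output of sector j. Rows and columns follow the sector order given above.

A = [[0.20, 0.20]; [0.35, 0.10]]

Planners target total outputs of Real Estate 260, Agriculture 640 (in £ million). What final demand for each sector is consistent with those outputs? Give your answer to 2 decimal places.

d_R = 80.00, d_A = 485.00

I − A =
  [   0.80    -0.20]
  [  -0.35     0.90]
d = (I − A) x:
  d_R = (+0.80)·260 + (-0.20)·640 = 80.00
  d_A = (-0.35)·260 + (+0.90)·640 = 485.00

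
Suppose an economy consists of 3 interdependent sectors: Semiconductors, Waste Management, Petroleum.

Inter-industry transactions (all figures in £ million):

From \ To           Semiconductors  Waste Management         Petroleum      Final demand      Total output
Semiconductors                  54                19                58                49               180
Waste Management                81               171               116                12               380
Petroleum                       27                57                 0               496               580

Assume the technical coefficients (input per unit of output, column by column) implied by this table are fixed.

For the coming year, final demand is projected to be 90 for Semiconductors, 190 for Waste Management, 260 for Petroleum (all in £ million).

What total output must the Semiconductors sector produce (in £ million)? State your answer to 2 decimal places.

Technical coefficients a_ij = z_ij / X_j:
  a_11 = 54/180 = 0.30, a_21 = 81/180 = 0.45, a_31 = 27/180 = 0.15
  a_12 = 19/380 = 0.05, a_22 = 171/380 = 0.45, a_32 = 57/380 = 0.15
  a_13 = 58/580 = 0.10, a_23 = 116/580 = 0.20, a_33 = 0/580 = 0.00
I − A =
  [   0.70    -0.05    -0.10]
  [  -0.45     0.55    -0.20]
  [  -0.15    -0.15     1.00]
Cofactors of I−A, C_ij = (−1)^(i+j)·(minor ij) (rows/columns in the sector order above):
  C_11 = (0.55)(1.00) − (-0.20)(-0.15) = 0.5200
  C_12 = −[(-0.45)(1.00) − (-0.20)(-0.15)] = 0.4800
  C_13 = (-0.45)(-0.15) − (0.55)(-0.15) = 0.1500
  C_21 = −[(-0.05)(1.00) − (-0.10)(-0.15)] = 0.0650
  C_22 = (0.70)(1.00) − (-0.10)(-0.15) = 0.6850
  C_23 = −[(0.70)(-0.15) − (-0.05)(-0.15)] = 0.1125
  C_31 = (-0.05)(-0.20) − (-0.10)(0.55) = 0.0650
  C_32 = −[(0.70)(-0.20) − (-0.10)(-0.45)] = 0.1850
  C_33 = (0.70)(0.55) − (-0.05)(-0.45) = 0.3625
det(I−A) = Σ_j (I−A)_1j·C_1j = (0.70)(0.5200) + (-0.05)(0.4800) + (-0.10)(0.1500) = 0.3250
adj(I−A) = Cᵀ =
  [ 0.5200   0.0650   0.0650]
  [ 0.4800   0.6850   0.1850]
  [ 0.1500   0.1125   0.3625]
(I − A)⁻¹ = adj(I−A) / det(I−A) ≈
  [   1.6000     0.2000     0.2000]
  [   1.4769     2.1077     0.5692]
  [   0.4615     0.3462     1.1154]
x = (I − A)⁻¹ d = adj(I−A)·d / det(I−A), with det(I−A) = 0.3250:
  x_1 = (0.5200·90 + 0.0650·190 + 0.0650·260) / 0.3250 = 76.05 / 0.3250 = 234.00
  x_2 = (0.4800·90 + 0.6850·190 + 0.1850·260) / 0.3250 = 221.45 / 0.3250 ≈ 681.38
  x_3 = (0.1500·90 + 0.1125·190 + 0.3625·260) / 0.3250 = 129.125 / 0.3250 ≈ 397.31

x_1 = 234.00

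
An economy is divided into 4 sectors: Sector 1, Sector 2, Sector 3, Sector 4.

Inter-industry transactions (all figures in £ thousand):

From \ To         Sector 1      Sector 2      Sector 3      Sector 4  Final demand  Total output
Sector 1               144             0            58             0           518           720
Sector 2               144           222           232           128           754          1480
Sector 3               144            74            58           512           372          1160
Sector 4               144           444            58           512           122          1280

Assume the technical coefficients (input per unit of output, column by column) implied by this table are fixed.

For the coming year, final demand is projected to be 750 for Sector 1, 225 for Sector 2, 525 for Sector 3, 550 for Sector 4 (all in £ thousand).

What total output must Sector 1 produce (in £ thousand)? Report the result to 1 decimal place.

Technical coefficients a_ij = z_ij / X_j:
  a_11 = 144/720 = 0.20, a_21 = 144/720 = 0.20, a_31 = 144/720 = 0.20, a_41 = 144/720 = 0.20
  a_12 = 0/1480 = 0.00, a_22 = 222/1480 = 0.15, a_32 = 74/1480 = 0.05, a_42 = 444/1480 = 0.30
  a_13 = 58/1160 = 0.05, a_23 = 232/1160 = 0.20, a_33 = 58/1160 = 0.05, a_43 = 58/1160 = 0.05
  a_14 = 0/1280 = 0.00, a_24 = 128/1280 = 0.10, a_34 = 512/1280 = 0.40, a_44 = 512/1280 = 0.40
I − A =
  [   0.80     0.00    -0.05     0.00]
  [  -0.20     0.85    -0.20    -0.10]
  [  -0.20    -0.05     0.95    -0.40]
  [  -0.20    -0.30    -0.05     0.60]
Compute the cofactors C_ij = (−1)^(i+j)·(3×3 minor ij) of I−A; the adjugate is their transpose:
adj(I−A) = Cᵀ =
  [ 0.40875   0.00750   0.02400   0.01725]
  [ 0.17000   0.43000   0.10700   0.14300]
  [ 0.19500   0.12000   0.38400   0.27600]
  [ 0.23750   0.22750   0.09350   0.62900]
det(I−A) = Σ_j (I−A)_1j·C_1j = (0.80)(0.40875) + (0.00)(0.17000) + (-0.05)(0.19500) + (0.00)(0.23750) = 0.31725
(I − A)⁻¹ = adj(I−A) / det(I−A) ≈
  [   1.2884     0.0236     0.0757     0.0544]
  [   0.5359     1.3554     0.3373     0.4507]
  [   0.6147     0.3783     1.2104     0.8700]
  [   0.7486     0.7171     0.2947     1.9827]
x = (I − A)⁻¹ d = adj(I−A)·d / det(I−A), with det(I−A) = 0.31725:
  x_1 = (0.40875·750 + 0.00750·225 + 0.02400·525 + 0.01725·550) / 0.31725 = 330.3375 / 0.31725 ≈ 1041.3
  x_2 = (0.17000·750 + 0.43000·225 + 0.10700·525 + 0.14300·550) / 0.31725 = 359.075 / 0.31725 ≈ 1131.8
  x_3 = (0.19500·750 + 0.12000·225 + 0.38400·525 + 0.27600·550) / 0.31725 = 526.65 / 0.31725 ≈ 1660.0
  x_4 = (0.23750·750 + 0.22750·225 + 0.09350·525 + 0.62900·550) / 0.31725 = 624.35 / 0.31725 ≈ 1968.0

x_1 = 1041.3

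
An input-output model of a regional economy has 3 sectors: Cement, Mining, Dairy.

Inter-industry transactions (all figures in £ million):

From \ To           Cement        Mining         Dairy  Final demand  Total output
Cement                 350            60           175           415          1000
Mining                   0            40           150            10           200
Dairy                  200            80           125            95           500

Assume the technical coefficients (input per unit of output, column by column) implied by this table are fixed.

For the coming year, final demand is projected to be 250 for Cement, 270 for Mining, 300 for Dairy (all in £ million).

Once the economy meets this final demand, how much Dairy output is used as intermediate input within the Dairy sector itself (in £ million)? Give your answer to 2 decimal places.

Technical coefficients a_ij = z_ij / X_j:
  a_11 = 350/1000 = 0.35, a_21 = 0/1000 = 0.00, a_31 = 200/1000 = 0.20
  a_12 = 60/200 = 0.30, a_22 = 40/200 = 0.20, a_32 = 80/200 = 0.40
  a_13 = 175/500 = 0.35, a_23 = 150/500 = 0.30, a_33 = 125/500 = 0.25
I − A =
  [   0.65    -0.30    -0.35]
  [   0.00     0.80    -0.30]
  [  -0.20    -0.40     0.75]
Cofactors of I−A, C_ij = (−1)^(i+j)·(minor ij) (rows/columns in the sector order above):
  C_11 = (0.80)(0.75) − (-0.30)(-0.40) = 0.4800
  C_12 = −[(0.00)(0.75) − (-0.30)(-0.20)] = 0.0600
  C_13 = (0.00)(-0.40) − (0.80)(-0.20) = 0.1600
  C_21 = −[(-0.30)(0.75) − (-0.35)(-0.40)] = 0.3650
  C_22 = (0.65)(0.75) − (-0.35)(-0.20) = 0.4175
  C_23 = −[(0.65)(-0.40) − (-0.30)(-0.20)] = 0.3200
  C_31 = (-0.30)(-0.30) − (-0.35)(0.80) = 0.3700
  C_32 = −[(0.65)(-0.30) − (-0.35)(0.00)] = 0.1950
  C_33 = (0.65)(0.80) − (-0.30)(0.00) = 0.5200
det(I−A) = Σ_j (I−A)_1j·C_1j = (0.65)(0.4800) + (-0.30)(0.0600) + (-0.35)(0.1600) = 0.2380
adj(I−A) = Cᵀ =
  [ 0.4800   0.3650   0.3700]
  [ 0.0600   0.4175   0.1950]
  [ 0.1600   0.3200   0.5200]
(I − A)⁻¹ = adj(I−A) / det(I−A) ≈
  [   2.0168     1.5336     1.5546]
  [   0.2521     1.7542     0.8193]
  [   0.6723     1.3445     2.1849]
First solve x = (I − A)⁻¹ d = adj(I−A)·d / det(I−A); in particular x_3 = (0.1600·250 + 0.3200·270 + 0.5200·300) / 0.2380 = 282.40 / 0.2380 ≈ 1186.5546.
Intermediate flow from 3 to 3: z_33 = a_33 · x_3 = 0.25 × 282.40 / 0.2380 = 70.60 / 0.2380 ≈ 296.64.

z_33 = 296.64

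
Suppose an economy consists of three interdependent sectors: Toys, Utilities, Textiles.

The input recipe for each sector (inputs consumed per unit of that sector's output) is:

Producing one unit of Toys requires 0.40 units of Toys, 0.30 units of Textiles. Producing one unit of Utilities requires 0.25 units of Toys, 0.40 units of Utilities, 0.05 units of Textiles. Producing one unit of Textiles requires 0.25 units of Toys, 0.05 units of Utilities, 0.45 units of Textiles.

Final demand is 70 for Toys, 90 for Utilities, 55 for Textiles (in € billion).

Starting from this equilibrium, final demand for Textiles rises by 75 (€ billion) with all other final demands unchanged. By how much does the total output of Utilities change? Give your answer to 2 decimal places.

Δx_2 = 15.23

I − A =
  [   0.60    -0.25    -0.25]
  [   0.00     0.60    -0.05]
  [  -0.30    -0.05     0.55]
Cofactors of I−A, C_ij = (−1)^(i+j)·(minor ij) (rows/columns in the sector order above):
  C_11 = (0.60)(0.55) − (-0.05)(-0.05) = 0.3275
  C_12 = −[(0.00)(0.55) − (-0.05)(-0.30)] = 0.0150
  C_13 = (0.00)(-0.05) − (0.60)(-0.30) = 0.1800
  C_21 = −[(-0.25)(0.55) − (-0.25)(-0.05)] = 0.1500
  C_22 = (0.60)(0.55) − (-0.25)(-0.30) = 0.2550
  C_23 = −[(0.60)(-0.05) − (-0.25)(-0.30)] = 0.1050
  C_31 = (-0.25)(-0.05) − (-0.25)(0.60) = 0.1625
  C_32 = −[(0.60)(-0.05) − (-0.25)(0.00)] = 0.0300
  C_33 = (0.60)(0.60) − (-0.25)(0.00) = 0.3600
det(I−A) = Σ_j (I−A)_1j·C_1j = (0.60)(0.3275) + (-0.25)(0.0150) + (-0.25)(0.1800) = 0.14775
adj(I−A) = Cᵀ =
  [ 0.3275   0.1500   0.1625]
  [ 0.0150   0.2550   0.0300]
  [ 0.1800   0.1050   0.3600]
(I − A)⁻¹ = adj(I−A) / det(I−A) ≈
  [   2.2166     1.0152     1.0998]
  [   0.1015     1.7259     0.2030]
  [   1.2183     0.7107     2.4365]
Δx = (I − A)⁻¹ Δd with Δd having +75 in the Textiles component and 0 elsewhere.
So Δx_2 = L_23 · (+75), where L_23 = adj(I−A)_23 / det(I−A) = 0.0300 / 0.14775.
Δx_2 = 0.0300 × (+75) / 0.14775 = 2.25 / 0.14775 ≈ 15.23.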